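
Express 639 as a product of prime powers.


639 / 3 = 213
213 / 3 = 71
71 / 71 = 1
639 = 3^2 × 71


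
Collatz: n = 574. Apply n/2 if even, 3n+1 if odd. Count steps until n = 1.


574 → 287 → 862 → 431 → 1294 → 647 → 1942 → 971 → 2914 → 1457 → 4372 → 2186 → 1093 → 3280 → 1640 → 820 → 410 → 205 → 616 → 308 → 154 → 77 → 232 → 116 → 58 → 29 → 88 → 44 → 22 → 11 → 34 → 17 → 52 → 26 → 13 → 40 → 20 → 10 → 5 → 16 → 8 → 4 → 2 → 1
Total steps = 43

43 steps


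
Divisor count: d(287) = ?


287 = 7^1 × 41^1
d(287) = (1+1) × (1+1) = 4

4 divisors


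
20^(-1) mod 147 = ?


Use the extended Euclidean algorithm on (147, 20); each row r = 147*s + 20*t:
r=147, s=1, t=0
r=20, s=0, t=1
q=7: r=7, s=1, t=-7   [147*(1) + 20*(-7) = 7]
q=2: r=6, s=-2, t=15   [147*(-2) + 20*(15) = 6]
q=1: r=1, s=3, t=-22   [147*(3) + 20*(-22) = 1]
q=6: r=0, s=-20, t=147   [147*(-20) + 20*(147) = 0]
GCD = 1 with t = -22, so 20*(-22) ≡ 1 (mod 147)
Inverse = -22 mod 147 = 125
Check: 20 * 125 = 2500 ≡ 1 (mod 147)

20^(-1) ≡ 125 (mod 147)


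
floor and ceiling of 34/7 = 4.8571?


34/7 = 4.8571
floor = 4
ceil = 5

floor = 4, ceil = 5


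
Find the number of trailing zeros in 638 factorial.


floor(638/5) = 127
floor(638/25) = 25
floor(638/125) = 5
floor(638/625) = 1
Total = 158

158 trailing zeros


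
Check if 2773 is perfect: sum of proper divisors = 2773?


Proper divisors of 2773: 1, 47, 59
Sum = 1 + 47 + 59 = 107

No, 2773 is not perfect (107 ≠ 2773)


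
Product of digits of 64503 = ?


6 × 4 × 5 × 0 × 3 = 0


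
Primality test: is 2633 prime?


Check divisors up to sqrt(2633) = 51.3128
No divisors found.
2633 is prime.

Yes, 2633 is prime


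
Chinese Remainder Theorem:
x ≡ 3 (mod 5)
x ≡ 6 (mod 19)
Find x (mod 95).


M = 5*19 = 95
M1 = M/5 = 19, M2 = M/19 = 5
M1^(-1) mod 5 = 4, M2^(-1) mod 19 = 4
x = 3*19*4 + 6*5*4 = 348
348 mod 95 = 63
Check: 63 mod 5 = 3 ✓, 63 mod 19 = 6 ✓

x ≡ 63 (mod 95)


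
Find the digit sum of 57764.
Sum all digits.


5 + 7 + 7 + 6 + 4 = 29


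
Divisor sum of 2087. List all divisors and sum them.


Divisors of 2087: 1, 2087
Sum = 1 + 2087 = 2088

σ(2087) = 2088


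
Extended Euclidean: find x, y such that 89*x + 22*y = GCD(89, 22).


Tabular extended Euclidean (each row: r = 89*s + 22*t):
r=89, s=1, t=0
r=22, s=0, t=1
q=4: r=1, s=1, t=-4   [89*(1) + 22*(-4) = 1]
q=22: r=0, s=-22, t=89   [89*(-22) + 22*(89) = 0]
GCD = 1; from the row with r=1: x=1, y=-4
Check: 89*(1) + 22*(-4) = 89 - 88 = 1

GCD = 1, x = 1, y = -4


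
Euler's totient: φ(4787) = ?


4787 = 4787
Prime factors: 4787
φ(4787) = 4787 × (1-1/4787)
= 4787 × 4786/4787 = 4786

φ(4787) = 4786


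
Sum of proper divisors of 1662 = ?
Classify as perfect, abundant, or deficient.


Proper divisors: 1, 2, 3, 6, 277, 554, 831
Sum = 1 + 2 + 3 + 6 + 277 + 554 + 831 = 1674
1674 > 1662 → abundant

s(1662) = 1674 (abundant)


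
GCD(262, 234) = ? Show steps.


262 = 1 * 234 + 28
234 = 8 * 28 + 10
28 = 2 * 10 + 8
10 = 1 * 8 + 2
8 = 4 * 2 + 0
GCD = 2


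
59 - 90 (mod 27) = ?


59 - 90 = -31
-31 mod 27 = 23


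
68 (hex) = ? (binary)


68 (base 16) = 104 (decimal)
104 (decimal) = 1101000 (base 2)


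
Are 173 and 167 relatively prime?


Euclidean algorithm:
173 = 1 * 167 + 6
167 = 27 * 6 + 5
6 = 1 * 5 + 1
5 = 5 * 1 + 0
GCD(173, 167) = 1

Yes, coprime (GCD = 1)


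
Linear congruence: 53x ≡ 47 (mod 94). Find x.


GCD(53, 94) = 1, unique solution
a^(-1) mod 94 = 55
x = 55 * 47 mod 94 = 47

x ≡ 47 (mod 94)


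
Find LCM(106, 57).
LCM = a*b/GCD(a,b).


GCD(106, 57) = 1
LCM = 106*57/1 = 6042/1 = 6042

LCM = 6042


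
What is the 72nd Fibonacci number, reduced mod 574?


F(k) mod 574 for k=1..72:
1, 1, 2, 3, 5, 8, 13, 21, 34, 55, 89, 144, 233, 377, 36, 413, 449, 288, 163, 451, 40, 491, 531, 448, 405, 279, 110, 389, 499, 314, 239, 553, 218, 197, 415, 38, 453, 491, 370, 287, 83, 370, 453, 249, 128, 377, 505, 308, 239, 547, 212, 185, 397, 8, 405, 413, 244, 83, 327, 410, 163, 573, 162, 161, 323, 484, 233, 143, 376, 519, 321, 266
F(72) mod 574 = 266


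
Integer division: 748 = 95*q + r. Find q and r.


748 = 95 * 7 + 83
Check: 665 + 83 = 748

q = 7, r = 83


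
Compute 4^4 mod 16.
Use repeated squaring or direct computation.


4^1 mod 16 = 4
4^2 mod 16 = 0
4^3 mod 16 = 0
4^4 mod 16 = 0


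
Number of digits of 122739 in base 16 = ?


122739 in base 16 = 1DF73
Number of digits = 5

5 digits (base 16)


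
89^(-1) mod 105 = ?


Use the extended Euclidean algorithm on (105, 89); each row r = 105*s + 89*t:
r=105, s=1, t=0
r=89, s=0, t=1
q=1: r=16, s=1, t=-1   [105*(1) + 89*(-1) = 16]
q=5: r=9, s=-5, t=6   [105*(-5) + 89*(6) = 9]
q=1: r=7, s=6, t=-7   [105*(6) + 89*(-7) = 7]
q=1: r=2, s=-11, t=13   [105*(-11) + 89*(13) = 2]
q=3: r=1, s=39, t=-46   [105*(39) + 89*(-46) = 1]
q=2: r=0, s=-89, t=105   [105*(-89) + 89*(105) = 0]
GCD = 1 with t = -46, so 89*(-46) ≡ 1 (mod 105)
Inverse = -46 mod 105 = 59
Check: 89 * 59 = 5251 ≡ 1 (mod 105)

89^(-1) ≡ 59 (mod 105)


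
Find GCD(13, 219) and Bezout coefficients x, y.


Tabular extended Euclidean (each row: r = 13*s + 219*t):
r=13, s=1, t=0
r=219, s=0, t=1
q=0: r=13, s=1, t=0   [13*(1) + 219*(0) = 13]
q=16: r=11, s=-16, t=1   [13*(-16) + 219*(1) = 11]
q=1: r=2, s=17, t=-1   [13*(17) + 219*(-1) = 2]
q=5: r=1, s=-101, t=6   [13*(-101) + 219*(6) = 1]
q=2: r=0, s=219, t=-13   [13*(219) + 219*(-13) = 0]
GCD = 1; from the row with r=1: x=-101, y=6
Check: 13*(-101) + 219*(6) = -1313 + 1314 = 1

GCD = 1, x = -101, y = 6


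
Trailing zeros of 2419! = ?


floor(2419/5) = 483
floor(2419/25) = 96
floor(2419/125) = 19
floor(2419/625) = 3
Total = 601

601 trailing zeros


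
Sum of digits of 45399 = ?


4 + 5 + 3 + 9 + 9 = 30


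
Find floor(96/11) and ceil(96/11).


96/11 = 8.7273
floor = 8
ceil = 9

floor = 8, ceil = 9


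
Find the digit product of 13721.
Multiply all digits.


1 × 3 × 7 × 2 × 1 = 42


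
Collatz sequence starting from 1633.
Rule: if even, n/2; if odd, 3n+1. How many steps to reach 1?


1633 → 4900 → 2450 → 1225 → 3676 → 1838 → 919 → 2758 → 1379 → 4138 → 2069 → 6208 → 3104 → 1552 → 776 → 388 → 194 → 97 → 292 → 146 → 73 → 220 → 110 → 55 → 166 → 83 → 250 → 125 → 376 → 188 → 94 → 47 → 142 → 71 → 214 → 107 → 322 → 161 → 484 → 242 → 121 → 364 → 182 → 91 → 274 → 137 → 412 → 206 → 103 → 310 → 155 → 466 → 233 → 700 → 350 → 175 → 526 → 263 → 790 → 395 → 1186 → 593 → 1780 → 890 → 445 → 1336 → 668 → 334 → 167 → 502 → 251 → 754 → 377 → 1132 → 566 → 283 → 850 → 425 → 1276 → 638 → 319 → 958 → 479 → 1438 → 719 → 2158 → 1079 → 3238 → 1619 → 4858 → 2429 → 7288 → 3644 → 1822 → 911 → 2734 → 1367 → 4102 → 2051 → 6154 → 3077 → 9232 → 4616 → 2308 → 1154 → 577 → 1732 → 866 → 433 → 1300 → 650 → 325 → 976 → 488 → 244 → 122 → 61 → 184 → 92 → 46 → 23 → 70 → 35 → 106 → 53 → 160 → 80 → 40 → 20 → 10 → 5 → 16 → 8 → 4 → 2 → 1
Total steps = 135

135 steps


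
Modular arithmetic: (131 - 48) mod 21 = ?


131 - 48 = 83
83 mod 21 = 20


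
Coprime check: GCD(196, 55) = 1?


Euclidean algorithm:
196 = 3 * 55 + 31
55 = 1 * 31 + 24
31 = 1 * 24 + 7
24 = 3 * 7 + 3
7 = 2 * 3 + 1
3 = 3 * 1 + 0
GCD(196, 55) = 1

Yes, coprime (GCD = 1)


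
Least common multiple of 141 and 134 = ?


GCD(141, 134) = 1
LCM = 141*134/1 = 18894/1 = 18894

LCM = 18894


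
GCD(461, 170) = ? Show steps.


461 = 2 * 170 + 121
170 = 1 * 121 + 49
121 = 2 * 49 + 23
49 = 2 * 23 + 3
23 = 7 * 3 + 2
3 = 1 * 2 + 1
2 = 2 * 1 + 0
GCD = 1


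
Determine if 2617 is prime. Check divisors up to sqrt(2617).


Check divisors up to sqrt(2617) = 51.1566
No divisors found.
2617 is prime.

Yes, 2617 is prime


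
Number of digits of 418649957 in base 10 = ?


418649957 has 9 digits in base 10
floor(log10(418649957)) + 1 = floor(8.6219) + 1 = 9

9 digits (base 10)


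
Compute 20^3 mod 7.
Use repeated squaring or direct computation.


20^1 mod 7 = 6
20^2 mod 7 = 1
20^3 mod 7 = 6


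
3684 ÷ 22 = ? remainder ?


3684 = 22 * 167 + 10
Check: 3674 + 10 = 3684

q = 167, r = 10


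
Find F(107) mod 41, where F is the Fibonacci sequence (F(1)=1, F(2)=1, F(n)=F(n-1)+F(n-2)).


F(k) mod 41 for k=1..107:
1, 1, 2, 3, 5, 8, 13, 21, 34, 14, 7, 21, 28, 8, 36, 3, 39, 1, 40, 0, 40, 40, 39, 38, 36, 33, 28, 20, 7, 27, 34, 20, 13, 33, 5, 38, 2, 40, 1, 0, 1, 1, 2, 3, 5, 8, 13, 21, 34, 14, 7, 21, 28, 8, 36, 3, 39, 1, 40, 0, 40, 40, 39, 38, 36, 33, 28, 20, 7, 27, 34, 20, 13, 33, 5, 38, 2, 40, 1, 0, 1, 1, 2, 3, 5, 8, 13, 21, 34, 14, 7, 21, 28, 8, 36, 3, 39, 1, 40, 0, 40, 40, 39, 38, 36, 33, 28
F(107) mod 41 = 28


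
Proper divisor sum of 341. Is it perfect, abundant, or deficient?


Proper divisors: 1, 11, 31
Sum = 1 + 11 + 31 = 43
43 < 341 → deficient

s(341) = 43 (deficient)


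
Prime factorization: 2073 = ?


2073 / 3 = 691
691 / 691 = 1
2073 = 3 × 691


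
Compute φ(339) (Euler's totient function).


339 = 3 × 113
Prime factors: 3, 113
φ(339) = 339 × (1-1/3) × (1-1/113)
= 339 × 2/3 × 112/113 = 224

φ(339) = 224


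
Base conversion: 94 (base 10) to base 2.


94 (base 10) = 94 (decimal)
94 (decimal) = 1011110 (base 2)


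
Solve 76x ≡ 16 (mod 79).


GCD(76, 79) = 1, unique solution
a^(-1) mod 79 = 26
x = 26 * 16 mod 79 = 21

x ≡ 21 (mod 79)


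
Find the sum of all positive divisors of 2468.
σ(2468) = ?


Divisors of 2468: 1, 2, 4, 617, 1234, 2468
Sum = 1 + 2 + 4 + 617 + 1234 + 2468 = 4326

σ(2468) = 4326


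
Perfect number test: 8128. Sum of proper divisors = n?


Proper divisors of 8128: 1, 2, 4, 8, 16, 32, 64, 127, 254, 508, 1016, 2032, 4064
Sum = 1 + 2 + 4 + 8 + 16 + 32 + 64 + 127 + 254 + 508 + 1016 + 2032 + 4064 = 8128

Yes, 8128 is perfect (8128 = 8128)


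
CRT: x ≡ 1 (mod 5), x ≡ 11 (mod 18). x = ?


M = 5*18 = 90
M1 = M/5 = 18, M2 = M/18 = 5
M1^(-1) mod 5 = 2, M2^(-1) mod 18 = 11
x = 1*18*2 + 11*5*11 = 641
641 mod 90 = 11
Check: 11 mod 5 = 1 ✓, 11 mod 18 = 11 ✓

x ≡ 11 (mod 90)


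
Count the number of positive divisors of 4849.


4849 = 13^1 × 373^1
d(4849) = (1+1) × (1+1) = 4

4 divisors


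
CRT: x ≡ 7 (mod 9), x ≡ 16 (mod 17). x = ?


M = 9*17 = 153
M1 = M/9 = 17, M2 = M/17 = 9
M1^(-1) mod 9 = 8, M2^(-1) mod 17 = 2
x = 7*17*8 + 16*9*2 = 1240
1240 mod 153 = 16
Check: 16 mod 9 = 7 ✓, 16 mod 17 = 16 ✓

x ≡ 16 (mod 153)


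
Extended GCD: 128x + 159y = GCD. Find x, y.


Tabular extended Euclidean (each row: r = 128*s + 159*t):
r=128, s=1, t=0
r=159, s=0, t=1
q=0: r=128, s=1, t=0   [128*(1) + 159*(0) = 128]
q=1: r=31, s=-1, t=1   [128*(-1) + 159*(1) = 31]
q=4: r=4, s=5, t=-4   [128*(5) + 159*(-4) = 4]
q=7: r=3, s=-36, t=29   [128*(-36) + 159*(29) = 3]
q=1: r=1, s=41, t=-33   [128*(41) + 159*(-33) = 1]
q=3: r=0, s=-159, t=128   [128*(-159) + 159*(128) = 0]
GCD = 1; from the row with r=1: x=41, y=-33
Check: 128*(41) + 159*(-33) = 5248 - 5247 = 1

GCD = 1, x = 41, y = -33


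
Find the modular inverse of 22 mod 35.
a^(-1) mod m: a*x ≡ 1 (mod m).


Use the extended Euclidean algorithm on (35, 22); each row r = 35*s + 22*t:
r=35, s=1, t=0
r=22, s=0, t=1
q=1: r=13, s=1, t=-1   [35*(1) + 22*(-1) = 13]
q=1: r=9, s=-1, t=2   [35*(-1) + 22*(2) = 9]
q=1: r=4, s=2, t=-3   [35*(2) + 22*(-3) = 4]
q=2: r=1, s=-5, t=8   [35*(-5) + 22*(8) = 1]
q=4: r=0, s=22, t=-35   [35*(22) + 22*(-35) = 0]
GCD = 1 with t = 8, so 22*(8) ≡ 1 (mod 35)
Inverse = 8 mod 35 = 8
Check: 22 * 8 = 176 ≡ 1 (mod 35)

22^(-1) ≡ 8 (mod 35)


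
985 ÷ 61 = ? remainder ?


985 = 61 * 16 + 9
Check: 976 + 9 = 985

q = 16, r = 9


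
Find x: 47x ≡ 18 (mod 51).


GCD(47, 51) = 1, unique solution
a^(-1) mod 51 = 38
x = 38 * 18 mod 51 = 21

x ≡ 21 (mod 51)


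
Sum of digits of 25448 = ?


2 + 5 + 4 + 4 + 8 = 23


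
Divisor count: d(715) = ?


715 = 5^1 × 11^1 × 13^1
d(715) = (1+1) × (1+1) × (1+1) = 8

8 divisors


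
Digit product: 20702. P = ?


2 × 0 × 7 × 0 × 2 = 0


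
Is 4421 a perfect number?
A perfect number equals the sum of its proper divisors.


Proper divisors of 4421: 1
Sum = 1 = 1

No, 4421 is not perfect (1 ≠ 4421)


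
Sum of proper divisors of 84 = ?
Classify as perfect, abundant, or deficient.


Proper divisors: 1, 2, 3, 4, 6, 7, 12, 14, 21, 28, 42
Sum = 1 + 2 + 3 + 4 + 6 + 7 + 12 + 14 + 21 + 28 + 42 = 140
140 > 84 → abundant

s(84) = 140 (abundant)


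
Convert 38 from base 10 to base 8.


38 (base 10) = 38 (decimal)
38 (decimal) = 46 (base 8)


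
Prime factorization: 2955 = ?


2955 / 3 = 985
985 / 5 = 197
197 / 197 = 1
2955 = 3 × 5 × 197


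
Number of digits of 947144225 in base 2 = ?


947144225 in base 2 = 111000011101000100011000100001
Number of digits = 30

30 digits (base 2)


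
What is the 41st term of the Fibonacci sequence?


Sequence: 1, 1, 2, 3, 5, 8, 13, 21, 34, 55, 89, 144, 233, 377, 610, 987, 1597, 2584, 4181, 6765, 10946, 17711, 28657, 46368, 75025, 121393, 196418, 317811, 514229, 832040, 1346269, 2178309, 3524578, 5702887, 9227465, 14930352, 24157817, 39088169, 63245986, 102334155, 165580141
F(41) = 165580141


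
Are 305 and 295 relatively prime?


Euclidean algorithm:
305 = 1 * 295 + 10
295 = 29 * 10 + 5
10 = 2 * 5 + 0
GCD(305, 295) = 5

No, not coprime (GCD = 5)


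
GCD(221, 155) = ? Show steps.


221 = 1 * 155 + 66
155 = 2 * 66 + 23
66 = 2 * 23 + 20
23 = 1 * 20 + 3
20 = 6 * 3 + 2
3 = 1 * 2 + 1
2 = 2 * 1 + 0
GCD = 1


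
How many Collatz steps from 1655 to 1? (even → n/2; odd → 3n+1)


1655 → 4966 → 2483 → 7450 → 3725 → 11176 → 5588 → 2794 → 1397 → 4192 → 2096 → 1048 → 524 → 262 → 131 → 394 → 197 → 592 → 296 → 148 → 74 → 37 → 112 → 56 → 28 → 14 → 7 → 22 → 11 → 34 → 17 → 52 → 26 → 13 → 40 → 20 → 10 → 5 → 16 → 8 → 4 → 2 → 1
Total steps = 42

42 steps


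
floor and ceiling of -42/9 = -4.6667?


-42/9 = -4.6667
floor = -5
ceil = -4

floor = -5, ceil = -4


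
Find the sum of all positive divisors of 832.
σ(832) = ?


Divisors of 832: 1, 2, 4, 8, 13, 16, 26, 32, 52, 64, 104, 208, 416, 832
Sum = 1 + 2 + 4 + 8 + 13 + 16 + 26 + 32 + 52 + 64 + 104 + 208 + 416 + 832 = 1778

σ(832) = 1778


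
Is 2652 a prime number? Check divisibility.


2652 / 2 = 1326 (exact division)
2652 is NOT prime.

No, 2652 is not prime


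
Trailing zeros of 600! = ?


floor(600/5) = 120
floor(600/25) = 24
floor(600/125) = 4
Total = 148

148 trailing zeros


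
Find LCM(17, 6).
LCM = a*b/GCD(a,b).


GCD(17, 6) = 1
LCM = 17*6/1 = 102/1 = 102

LCM = 102


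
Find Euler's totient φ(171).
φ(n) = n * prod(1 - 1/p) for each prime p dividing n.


171 = 3^2 × 19
Prime factors: 3, 19
φ(171) = 171 × (1-1/3) × (1-1/19)
= 171 × 2/3 × 18/19 = 108

φ(171) = 108


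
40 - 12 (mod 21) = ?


40 - 12 = 28
28 mod 21 = 7


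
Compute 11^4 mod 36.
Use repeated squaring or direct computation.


11^1 mod 36 = 11
11^2 mod 36 = 13
11^3 mod 36 = 35
11^4 mod 36 = 25


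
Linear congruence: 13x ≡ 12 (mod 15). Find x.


GCD(13, 15) = 1, unique solution
a^(-1) mod 15 = 7
x = 7 * 12 mod 15 = 9

x ≡ 9 (mod 15)


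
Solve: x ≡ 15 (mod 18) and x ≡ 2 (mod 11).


M = 18*11 = 198
M1 = M/18 = 11, M2 = M/11 = 18
M1^(-1) mod 18 = 5, M2^(-1) mod 11 = 8
x = 15*11*5 + 2*18*8 = 1113
1113 mod 198 = 123
Check: 123 mod 18 = 15 ✓, 123 mod 11 = 2 ✓

x ≡ 123 (mod 198)


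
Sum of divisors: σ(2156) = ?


Divisors of 2156: 1, 2, 4, 7, 11, 14, 22, 28, 44, 49, 77, 98, 154, 196, 308, 539, 1078, 2156
Sum = 1 + 2 + 4 + 7 + 11 + 14 + 22 + 28 + 44 + 49 + 77 + 98 + 154 + 196 + 308 + 539 + 1078 + 2156 = 4788

σ(2156) = 4788


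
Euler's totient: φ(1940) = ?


1940 = 2^2 × 5 × 97
Prime factors: 2, 5, 97
φ(1940) = 1940 × (1-1/2) × (1-1/5) × (1-1/97)
= 1940 × 1/2 × 4/5 × 96/97 = 768

φ(1940) = 768


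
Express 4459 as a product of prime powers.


4459 / 7 = 637
637 / 7 = 91
91 / 7 = 13
13 / 13 = 1
4459 = 7^3 × 13


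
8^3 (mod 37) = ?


8^1 mod 37 = 8
8^2 mod 37 = 27
8^3 mod 37 = 31


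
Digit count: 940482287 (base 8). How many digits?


940482287 in base 8 = 7003517357
Number of digits = 10

10 digits (base 8)


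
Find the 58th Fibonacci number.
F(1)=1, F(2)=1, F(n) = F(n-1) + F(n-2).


Sequence: 1, 1, 2, 3, 5, 8, 13, 21, 34, 55, 89, 144, 233, 377, 610, 987, 1597, 2584, 4181, 6765, 10946, 17711, 28657, 46368, 75025, 121393, 196418, 317811, 514229, 832040, 1346269, 2178309, 3524578, 5702887, 9227465, 14930352, 24157817, 39088169, 63245986, 102334155, 165580141, 267914296, 433494437, 701408733, 1134903170, 1836311903, 2971215073, 4807526976, 7778742049, 12586269025, 20365011074, 32951280099, 53316291173, 86267571272, 139583862445, 225851433717, 365435296162, 591286729879
F(58) = 591286729879


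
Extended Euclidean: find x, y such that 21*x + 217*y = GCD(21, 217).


Tabular extended Euclidean (each row: r = 21*s + 217*t):
r=21, s=1, t=0
r=217, s=0, t=1
q=0: r=21, s=1, t=0   [21*(1) + 217*(0) = 21]
q=10: r=7, s=-10, t=1   [21*(-10) + 217*(1) = 7]
q=3: r=0, s=31, t=-3   [21*(31) + 217*(-3) = 0]
GCD = 7; from the row with r=7: x=-10, y=1
Check: 21*(-10) + 217*(1) = -210 + 217 = 7

GCD = 7, x = -10, y = 1


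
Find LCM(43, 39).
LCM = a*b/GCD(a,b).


GCD(43, 39) = 1
LCM = 43*39/1 = 1677/1 = 1677

LCM = 1677


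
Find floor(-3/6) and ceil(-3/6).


-3/6 = -0.5000
floor = -1
ceil = 0

floor = -1, ceil = 0


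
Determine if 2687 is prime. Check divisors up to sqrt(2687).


Check divisors up to sqrt(2687) = 51.8363
No divisors found.
2687 is prime.

Yes, 2687 is prime


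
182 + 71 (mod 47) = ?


182 + 71 = 253
253 mod 47 = 18


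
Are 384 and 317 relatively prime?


Euclidean algorithm:
384 = 1 * 317 + 67
317 = 4 * 67 + 49
67 = 1 * 49 + 18
49 = 2 * 18 + 13
18 = 1 * 13 + 5
13 = 2 * 5 + 3
5 = 1 * 3 + 2
3 = 1 * 2 + 1
2 = 2 * 1 + 0
GCD(384, 317) = 1

Yes, coprime (GCD = 1)


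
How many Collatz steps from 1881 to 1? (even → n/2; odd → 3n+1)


1881 → 5644 → 2822 → 1411 → 4234 → 2117 → 6352 → 3176 → 1588 → 794 → 397 → 1192 → 596 → 298 → 149 → 448 → 224 → 112 → 56 → 28 → 14 → 7 → 22 → 11 → 34 → 17 → 52 → 26 → 13 → 40 → 20 → 10 → 5 → 16 → 8 → 4 → 2 → 1
Total steps = 37

37 steps


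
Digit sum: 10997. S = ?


1 + 0 + 9 + 9 + 7 = 26


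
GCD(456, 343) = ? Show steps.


456 = 1 * 343 + 113
343 = 3 * 113 + 4
113 = 28 * 4 + 1
4 = 4 * 1 + 0
GCD = 1


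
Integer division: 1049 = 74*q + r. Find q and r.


1049 = 74 * 14 + 13
Check: 1036 + 13 = 1049

q = 14, r = 13


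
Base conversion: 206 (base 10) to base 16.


206 (base 10) = 206 (decimal)
206 (decimal) = CE (base 16)


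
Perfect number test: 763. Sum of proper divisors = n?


Proper divisors of 763: 1, 7, 109
Sum = 1 + 7 + 109 = 117

No, 763 is not perfect (117 ≠ 763)


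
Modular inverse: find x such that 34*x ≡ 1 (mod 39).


Use the extended Euclidean algorithm on (39, 34); each row r = 39*s + 34*t:
r=39, s=1, t=0
r=34, s=0, t=1
q=1: r=5, s=1, t=-1   [39*(1) + 34*(-1) = 5]
q=6: r=4, s=-6, t=7   [39*(-6) + 34*(7) = 4]
q=1: r=1, s=7, t=-8   [39*(7) + 34*(-8) = 1]
q=4: r=0, s=-34, t=39   [39*(-34) + 34*(39) = 0]
GCD = 1 with t = -8, so 34*(-8) ≡ 1 (mod 39)
Inverse = -8 mod 39 = 31
Check: 34 * 31 = 1054 ≡ 1 (mod 39)

34^(-1) ≡ 31 (mod 39)


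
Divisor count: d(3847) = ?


3847 = 3847^1
d(3847) = (1+1) = 2

2 divisors


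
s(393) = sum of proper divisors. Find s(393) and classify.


Proper divisors: 1, 3, 131
Sum = 1 + 3 + 131 = 135
135 < 393 → deficient

s(393) = 135 (deficient)


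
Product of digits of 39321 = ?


3 × 9 × 3 × 2 × 1 = 162


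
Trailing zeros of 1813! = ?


floor(1813/5) = 362
floor(1813/25) = 72
floor(1813/125) = 14
floor(1813/625) = 2
Total = 450

450 trailing zeros


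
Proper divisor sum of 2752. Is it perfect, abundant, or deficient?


Proper divisors: 1, 2, 4, 8, 16, 32, 43, 64, 86, 172, 344, 688, 1376
Sum = 1 + 2 + 4 + 8 + 16 + 32 + 43 + 64 + 86 + 172 + 344 + 688 + 1376 = 2836
2836 > 2752 → abundant

s(2752) = 2836 (abundant)


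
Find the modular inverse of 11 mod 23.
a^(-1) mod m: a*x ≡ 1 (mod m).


Use the extended Euclidean algorithm on (23, 11); each row r = 23*s + 11*t:
r=23, s=1, t=0
r=11, s=0, t=1
q=2: r=1, s=1, t=-2   [23*(1) + 11*(-2) = 1]
q=11: r=0, s=-11, t=23   [23*(-11) + 11*(23) = 0]
GCD = 1 with t = -2, so 11*(-2) ≡ 1 (mod 23)
Inverse = -2 mod 23 = 21
Check: 11 * 21 = 231 ≡ 1 (mod 23)

11^(-1) ≡ 21 (mod 23)


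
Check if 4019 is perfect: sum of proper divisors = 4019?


Proper divisors of 4019: 1
Sum = 1 = 1

No, 4019 is not perfect (1 ≠ 4019)


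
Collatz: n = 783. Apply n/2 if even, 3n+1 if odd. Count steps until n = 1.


783 → 2350 → 1175 → 3526 → 1763 → 5290 → 2645 → 7936 → 3968 → 1984 → 992 → 496 → 248 → 124 → 62 → 31 → 94 → 47 → 142 → 71 → 214 → 107 → 322 → 161 → 484 → 242 → 121 → 364 → 182 → 91 → 274 → 137 → 412 → 206 → 103 → 310 → 155 → 466 → 233 → 700 → 350 → 175 → 526 → 263 → 790 → 395 → 1186 → 593 → 1780 → 890 → 445 → 1336 → 668 → 334 → 167 → 502 → 251 → 754 → 377 → 1132 → 566 → 283 → 850 → 425 → 1276 → 638 → 319 → 958 → 479 → 1438 → 719 → 2158 → 1079 → 3238 → 1619 → 4858 → 2429 → 7288 → 3644 → 1822 → 911 → 2734 → 1367 → 4102 → 2051 → 6154 → 3077 → 9232 → 4616 → 2308 → 1154 → 577 → 1732 → 866 → 433 → 1300 → 650 → 325 → 976 → 488 → 244 → 122 → 61 → 184 → 92 → 46 → 23 → 70 → 35 → 106 → 53 → 160 → 80 → 40 → 20 → 10 → 5 → 16 → 8 → 4 → 2 → 1
Total steps = 121

121 steps


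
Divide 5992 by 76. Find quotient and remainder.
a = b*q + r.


5992 = 76 * 78 + 64
Check: 5928 + 64 = 5992

q = 78, r = 64


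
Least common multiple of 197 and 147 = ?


GCD(197, 147) = 1
LCM = 197*147/1 = 28959/1 = 28959

LCM = 28959


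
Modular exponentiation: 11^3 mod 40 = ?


11^1 mod 40 = 11
11^2 mod 40 = 1
11^3 mod 40 = 11


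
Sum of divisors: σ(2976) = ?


Divisors of 2976: 1, 2, 3, 4, 6, 8, 12, 16, 24, 31, 32, 48, 62, 93, 96, 124, 186, 248, 372, 496, 744, 992, 1488, 2976
Sum = 1 + 2 + 3 + 4 + 6 + 8 + 12 + 16 + 24 + 31 + 32 + 48 + 62 + 93 + 96 + 124 + 186 + 248 + 372 + 496 + 744 + 992 + 1488 + 2976 = 8064

σ(2976) = 8064


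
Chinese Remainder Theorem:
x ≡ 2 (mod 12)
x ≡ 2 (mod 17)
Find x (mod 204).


M = 12*17 = 204
M1 = M/12 = 17, M2 = M/17 = 12
M1^(-1) mod 12 = 5, M2^(-1) mod 17 = 10
x = 2*17*5 + 2*12*10 = 410
410 mod 204 = 2
Check: 2 mod 12 = 2 ✓, 2 mod 17 = 2 ✓

x ≡ 2 (mod 204)


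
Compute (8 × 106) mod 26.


8 × 106 = 848
848 mod 26 = 16


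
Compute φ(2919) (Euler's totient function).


2919 = 3 × 7 × 139
Prime factors: 3, 7, 139
φ(2919) = 2919 × (1-1/3) × (1-1/7) × (1-1/139)
= 2919 × 2/3 × 6/7 × 138/139 = 1656

φ(2919) = 1656


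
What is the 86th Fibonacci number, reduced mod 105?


F(k) mod 105 for k=1..86:
1, 1, 2, 3, 5, 8, 13, 21, 34, 55, 89, 39, 23, 62, 85, 42, 22, 64, 86, 45, 26, 71, 97, 63, 55, 13, 68, 81, 44, 20, 64, 84, 43, 22, 65, 87, 47, 29, 76, 0, 76, 76, 47, 18, 65, 83, 43, 21, 64, 85, 44, 24, 68, 92, 55, 42, 97, 34, 26, 60, 86, 41, 22, 63, 85, 43, 23, 66, 89, 50, 34, 84, 13, 97, 5, 102, 2, 104, 1, 0, 1, 1, 2, 3, 5, 8
F(86) mod 105 = 8


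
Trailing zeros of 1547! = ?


floor(1547/5) = 309
floor(1547/25) = 61
floor(1547/125) = 12
floor(1547/625) = 2
Total = 384

384 trailing zeros


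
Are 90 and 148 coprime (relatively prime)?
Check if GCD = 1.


Euclidean algorithm:
148 = 1 * 90 + 58
90 = 1 * 58 + 32
58 = 1 * 32 + 26
32 = 1 * 26 + 6
26 = 4 * 6 + 2
6 = 3 * 2 + 0
GCD(90, 148) = 2

No, not coprime (GCD = 2)


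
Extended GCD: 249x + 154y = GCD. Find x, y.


Tabular extended Euclidean (each row: r = 249*s + 154*t):
r=249, s=1, t=0
r=154, s=0, t=1
q=1: r=95, s=1, t=-1   [249*(1) + 154*(-1) = 95]
q=1: r=59, s=-1, t=2   [249*(-1) + 154*(2) = 59]
q=1: r=36, s=2, t=-3   [249*(2) + 154*(-3) = 36]
q=1: r=23, s=-3, t=5   [249*(-3) + 154*(5) = 23]
q=1: r=13, s=5, t=-8   [249*(5) + 154*(-8) = 13]
q=1: r=10, s=-8, t=13   [249*(-8) + 154*(13) = 10]
q=1: r=3, s=13, t=-21   [249*(13) + 154*(-21) = 3]
q=3: r=1, s=-47, t=76   [249*(-47) + 154*(76) = 1]
q=3: r=0, s=154, t=-249   [249*(154) + 154*(-249) = 0]
GCD = 1; from the row with r=1: x=-47, y=76
Check: 249*(-47) + 154*(76) = -11703 + 11704 = 1

GCD = 1, x = -47, y = 76


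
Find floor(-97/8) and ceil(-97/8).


-97/8 = -12.1250
floor = -13
ceil = -12

floor = -13, ceil = -12


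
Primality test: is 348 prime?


348 / 2 = 174 (exact division)
348 is NOT prime.

No, 348 is not prime


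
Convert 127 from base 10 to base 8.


127 (base 10) = 127 (decimal)
127 (decimal) = 177 (base 8)


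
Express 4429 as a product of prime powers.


4429 / 43 = 103
103 / 103 = 1
4429 = 43 × 103


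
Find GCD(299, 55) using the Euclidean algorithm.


299 = 5 * 55 + 24
55 = 2 * 24 + 7
24 = 3 * 7 + 3
7 = 2 * 3 + 1
3 = 3 * 1 + 0
GCD = 1


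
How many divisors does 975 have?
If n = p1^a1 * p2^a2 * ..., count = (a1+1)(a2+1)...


975 = 3^1 × 5^2 × 13^1
d(975) = (1+1) × (2+1) × (1+1) = 12

12 divisors


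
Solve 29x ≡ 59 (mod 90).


GCD(29, 90) = 1, unique solution
a^(-1) mod 90 = 59
x = 59 * 59 mod 90 = 61

x ≡ 61 (mod 90)


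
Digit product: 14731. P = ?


1 × 4 × 7 × 3 × 1 = 84


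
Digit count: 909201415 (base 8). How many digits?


909201415 in base 8 = 6614250007
Number of digits = 10

10 digits (base 8)


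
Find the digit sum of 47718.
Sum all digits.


4 + 7 + 7 + 1 + 8 = 27


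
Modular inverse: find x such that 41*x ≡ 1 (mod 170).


Use the extended Euclidean algorithm on (170, 41); each row r = 170*s + 41*t:
r=170, s=1, t=0
r=41, s=0, t=1
q=4: r=6, s=1, t=-4   [170*(1) + 41*(-4) = 6]
q=6: r=5, s=-6, t=25   [170*(-6) + 41*(25) = 5]
q=1: r=1, s=7, t=-29   [170*(7) + 41*(-29) = 1]
q=5: r=0, s=-41, t=170   [170*(-41) + 41*(170) = 0]
GCD = 1 with t = -29, so 41*(-29) ≡ 1 (mod 170)
Inverse = -29 mod 170 = 141
Check: 41 * 141 = 5781 ≡ 1 (mod 170)

41^(-1) ≡ 141 (mod 170)


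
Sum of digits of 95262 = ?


9 + 5 + 2 + 6 + 2 = 24


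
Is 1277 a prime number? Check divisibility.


Check divisors up to sqrt(1277) = 35.7351
No divisors found.
1277 is prime.

Yes, 1277 is prime


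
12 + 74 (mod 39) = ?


12 + 74 = 86
86 mod 39 = 8


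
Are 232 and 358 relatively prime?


Euclidean algorithm:
358 = 1 * 232 + 126
232 = 1 * 126 + 106
126 = 1 * 106 + 20
106 = 5 * 20 + 6
20 = 3 * 6 + 2
6 = 3 * 2 + 0
GCD(232, 358) = 2

No, not coprime (GCD = 2)


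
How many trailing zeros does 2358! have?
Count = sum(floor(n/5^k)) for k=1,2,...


floor(2358/5) = 471
floor(2358/25) = 94
floor(2358/125) = 18
floor(2358/625) = 3
Total = 586

586 trailing zeros


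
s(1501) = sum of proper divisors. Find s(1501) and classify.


Proper divisors: 1, 19, 79
Sum = 1 + 19 + 79 = 99
99 < 1501 → deficient

s(1501) = 99 (deficient)


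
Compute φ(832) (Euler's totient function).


832 = 2^6 × 13
Prime factors: 2, 13
φ(832) = 832 × (1-1/2) × (1-1/13)
= 832 × 1/2 × 12/13 = 384

φ(832) = 384


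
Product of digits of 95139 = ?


9 × 5 × 1 × 3 × 9 = 1215


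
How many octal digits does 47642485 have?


47642485 in base 8 = 265573565
Number of digits = 9

9 digits (base 8)


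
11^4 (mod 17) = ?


11^1 mod 17 = 11
11^2 mod 17 = 2
11^3 mod 17 = 5
11^4 mod 17 = 4


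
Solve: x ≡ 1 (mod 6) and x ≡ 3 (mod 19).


M = 6*19 = 114
M1 = M/6 = 19, M2 = M/19 = 6
M1^(-1) mod 6 = 1, M2^(-1) mod 19 = 16
x = 1*19*1 + 3*6*16 = 307
307 mod 114 = 79
Check: 79 mod 6 = 1 ✓, 79 mod 19 = 3 ✓

x ≡ 79 (mod 114)


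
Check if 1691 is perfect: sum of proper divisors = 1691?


Proper divisors of 1691: 1, 19, 89
Sum = 1 + 19 + 89 = 109

No, 1691 is not perfect (109 ≠ 1691)


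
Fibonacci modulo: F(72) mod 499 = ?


F(k) mod 499 for k=1..72:
1, 1, 2, 3, 5, 8, 13, 21, 34, 55, 89, 144, 233, 377, 111, 488, 100, 89, 189, 278, 467, 246, 214, 460, 175, 136, 311, 447, 259, 207, 466, 174, 141, 315, 456, 272, 229, 2, 231, 233, 464, 198, 163, 361, 25, 386, 411, 298, 210, 9, 219, 228, 447, 176, 124, 300, 424, 225, 150, 375, 26, 401, 427, 329, 257, 87, 344, 431, 276, 208, 484, 193
F(72) mod 499 = 193


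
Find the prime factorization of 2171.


2171 / 13 = 167
167 / 167 = 1
2171 = 13 × 167


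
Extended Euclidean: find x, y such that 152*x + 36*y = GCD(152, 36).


Tabular extended Euclidean (each row: r = 152*s + 36*t):
r=152, s=1, t=0
r=36, s=0, t=1
q=4: r=8, s=1, t=-4   [152*(1) + 36*(-4) = 8]
q=4: r=4, s=-4, t=17   [152*(-4) + 36*(17) = 4]
q=2: r=0, s=9, t=-38   [152*(9) + 36*(-38) = 0]
GCD = 4; from the row with r=4: x=-4, y=17
Check: 152*(-4) + 36*(17) = -608 + 612 = 4

GCD = 4, x = -4, y = 17


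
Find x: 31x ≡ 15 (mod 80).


GCD(31, 80) = 1, unique solution
a^(-1) mod 80 = 31
x = 31 * 15 mod 80 = 65

x ≡ 65 (mod 80)


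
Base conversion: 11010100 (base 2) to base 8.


11010100 (base 2) = 212 (decimal)
212 (decimal) = 324 (base 8)


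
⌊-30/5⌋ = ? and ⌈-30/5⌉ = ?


-30/5 = -6.0000
floor = -6
ceil = -6

floor = -6, ceil = -6


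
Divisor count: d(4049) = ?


4049 = 4049^1
d(4049) = (1+1) = 2

2 divisors


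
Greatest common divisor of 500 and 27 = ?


500 = 18 * 27 + 14
27 = 1 * 14 + 13
14 = 1 * 13 + 1
13 = 13 * 1 + 0
GCD = 1


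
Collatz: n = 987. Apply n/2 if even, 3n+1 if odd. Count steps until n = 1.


987 → 2962 → 1481 → 4444 → 2222 → 1111 → 3334 → 1667 → 5002 → 2501 → 7504 → 3752 → 1876 → 938 → 469 → 1408 → 704 → 352 → 176 → 88 → 44 → 22 → 11 → 34 → 17 → 52 → 26 → 13 → 40 → 20 → 10 → 5 → 16 → 8 → 4 → 2 → 1
Total steps = 36

36 steps


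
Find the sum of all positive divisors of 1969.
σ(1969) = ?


Divisors of 1969: 1, 11, 179, 1969
Sum = 1 + 11 + 179 + 1969 = 2160

σ(1969) = 2160


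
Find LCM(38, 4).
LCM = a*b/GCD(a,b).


GCD(38, 4) = 2
LCM = 38*4/2 = 152/2 = 76

LCM = 76


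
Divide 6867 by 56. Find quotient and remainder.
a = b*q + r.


6867 = 56 * 122 + 35
Check: 6832 + 35 = 6867

q = 122, r = 35


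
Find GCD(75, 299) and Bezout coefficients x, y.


Tabular extended Euclidean (each row: r = 75*s + 299*t):
r=75, s=1, t=0
r=299, s=0, t=1
q=0: r=75, s=1, t=0   [75*(1) + 299*(0) = 75]
q=3: r=74, s=-3, t=1   [75*(-3) + 299*(1) = 74]
q=1: r=1, s=4, t=-1   [75*(4) + 299*(-1) = 1]
q=74: r=0, s=-299, t=75   [75*(-299) + 299*(75) = 0]
GCD = 1; from the row with r=1: x=4, y=-1
Check: 75*(4) + 299*(-1) = 300 - 299 = 1

GCD = 1, x = 4, y = -1


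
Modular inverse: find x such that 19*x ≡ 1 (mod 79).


Use the extended Euclidean algorithm on (79, 19); each row r = 79*s + 19*t:
r=79, s=1, t=0
r=19, s=0, t=1
q=4: r=3, s=1, t=-4   [79*(1) + 19*(-4) = 3]
q=6: r=1, s=-6, t=25   [79*(-6) + 19*(25) = 1]
q=3: r=0, s=19, t=-79   [79*(19) + 19*(-79) = 0]
GCD = 1 with t = 25, so 19*(25) ≡ 1 (mod 79)
Inverse = 25 mod 79 = 25
Check: 19 * 25 = 475 ≡ 1 (mod 79)

19^(-1) ≡ 25 (mod 79)


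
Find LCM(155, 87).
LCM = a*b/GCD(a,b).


GCD(155, 87) = 1
LCM = 155*87/1 = 13485/1 = 13485

LCM = 13485


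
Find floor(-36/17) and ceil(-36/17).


-36/17 = -2.1176
floor = -3
ceil = -2

floor = -3, ceil = -2


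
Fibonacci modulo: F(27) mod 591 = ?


F(k) mod 591 for k=1..27:
1, 1, 2, 3, 5, 8, 13, 21, 34, 55, 89, 144, 233, 377, 19, 396, 415, 220, 44, 264, 308, 572, 289, 270, 559, 238, 206
F(27) mod 591 = 206


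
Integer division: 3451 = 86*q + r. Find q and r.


3451 = 86 * 40 + 11
Check: 3440 + 11 = 3451

q = 40, r = 11


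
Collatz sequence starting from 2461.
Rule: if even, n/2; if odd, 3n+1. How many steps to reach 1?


2461 → 7384 → 3692 → 1846 → 923 → 2770 → 1385 → 4156 → 2078 → 1039 → 3118 → 1559 → 4678 → 2339 → 7018 → 3509 → 10528 → 5264 → 2632 → 1316 → 658 → 329 → 988 → 494 → 247 → 742 → 371 → 1114 → 557 → 1672 → 836 → 418 → 209 → 628 → 314 → 157 → 472 → 236 → 118 → 59 → 178 → 89 → 268 → 134 → 67 → 202 → 101 → 304 → 152 → 76 → 38 → 19 → 58 → 29 → 88 → 44 → 22 → 11 → 34 → 17 → 52 → 26 → 13 → 40 → 20 → 10 → 5 → 16 → 8 → 4 → 2 → 1
Total steps = 71

71 steps


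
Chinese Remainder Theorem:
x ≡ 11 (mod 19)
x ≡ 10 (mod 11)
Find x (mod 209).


M = 19*11 = 209
M1 = M/19 = 11, M2 = M/11 = 19
M1^(-1) mod 19 = 7, M2^(-1) mod 11 = 7
x = 11*11*7 + 10*19*7 = 2177
2177 mod 209 = 87
Check: 87 mod 19 = 11 ✓, 87 mod 11 = 10 ✓

x ≡ 87 (mod 209)


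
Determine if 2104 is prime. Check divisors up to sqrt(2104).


2104 / 2 = 1052 (exact division)
2104 is NOT prime.

No, 2104 is not prime


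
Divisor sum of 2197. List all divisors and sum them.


Divisors of 2197: 1, 13, 169, 2197
Sum = 1 + 13 + 169 + 2197 = 2380

σ(2197) = 2380


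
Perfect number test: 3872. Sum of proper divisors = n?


Proper divisors of 3872: 1, 2, 4, 8, 11, 16, 22, 32, 44, 88, 121, 176, 242, 352, 484, 968, 1936
Sum = 1 + 2 + 4 + 8 + 11 + 16 + 22 + 32 + 44 + 88 + 121 + 176 + 242 + 352 + 484 + 968 + 1936 = 4507

No, 3872 is not perfect (4507 ≠ 3872)


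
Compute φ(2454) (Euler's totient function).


2454 = 2 × 3 × 409
Prime factors: 2, 3, 409
φ(2454) = 2454 × (1-1/2) × (1-1/3) × (1-1/409)
= 2454 × 1/2 × 2/3 × 408/409 = 816

φ(2454) = 816


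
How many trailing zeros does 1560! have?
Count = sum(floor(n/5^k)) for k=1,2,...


floor(1560/5) = 312
floor(1560/25) = 62
floor(1560/125) = 12
floor(1560/625) = 2
Total = 388

388 trailing zeros


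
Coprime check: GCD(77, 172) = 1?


Euclidean algorithm:
172 = 2 * 77 + 18
77 = 4 * 18 + 5
18 = 3 * 5 + 3
5 = 1 * 3 + 2
3 = 1 * 2 + 1
2 = 2 * 1 + 0
GCD(77, 172) = 1

Yes, coprime (GCD = 1)


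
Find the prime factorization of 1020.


1020 / 2 = 510
510 / 2 = 255
255 / 3 = 85
85 / 5 = 17
17 / 17 = 1
1020 = 2^2 × 3 × 5 × 17


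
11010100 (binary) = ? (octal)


11010100 (base 2) = 212 (decimal)
212 (decimal) = 324 (base 8)


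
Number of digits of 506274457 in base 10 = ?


506274457 has 9 digits in base 10
floor(log10(506274457)) + 1 = floor(8.7044) + 1 = 9

9 digits (base 10)


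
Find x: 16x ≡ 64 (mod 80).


GCD(16, 80) = 16 divides 64
Divide: 1x ≡ 4 (mod 5)
x ≡ 4 (mod 5)


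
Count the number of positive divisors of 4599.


4599 = 3^2 × 7^1 × 73^1
d(4599) = (2+1) × (1+1) × (1+1) = 12

12 divisors


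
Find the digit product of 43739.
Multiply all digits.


4 × 3 × 7 × 3 × 9 = 2268


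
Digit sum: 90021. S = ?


9 + 0 + 0 + 2 + 1 = 12


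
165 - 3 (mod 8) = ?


165 - 3 = 162
162 mod 8 = 2


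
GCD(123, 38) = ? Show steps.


123 = 3 * 38 + 9
38 = 4 * 9 + 2
9 = 4 * 2 + 1
2 = 2 * 1 + 0
GCD = 1


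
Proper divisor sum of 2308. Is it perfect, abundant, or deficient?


Proper divisors: 1, 2, 4, 577, 1154
Sum = 1 + 2 + 4 + 577 + 1154 = 1738
1738 < 2308 → deficient

s(2308) = 1738 (deficient)


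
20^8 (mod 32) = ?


20^1 mod 32 = 20
20^2 mod 32 = 16
20^3 mod 32 = 0
20^4 mod 32 = 0
20^5 mod 32 = 0
20^6 mod 32 = 0
20^7 mod 32 = 0
20^8 mod 32 = 0


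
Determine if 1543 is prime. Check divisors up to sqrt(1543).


Check divisors up to sqrt(1543) = 39.2810
No divisors found.
1543 is prime.

Yes, 1543 is prime


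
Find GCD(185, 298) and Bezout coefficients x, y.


Tabular extended Euclidean (each row: r = 185*s + 298*t):
r=185, s=1, t=0
r=298, s=0, t=1
q=0: r=185, s=1, t=0   [185*(1) + 298*(0) = 185]
q=1: r=113, s=-1, t=1   [185*(-1) + 298*(1) = 113]
q=1: r=72, s=2, t=-1   [185*(2) + 298*(-1) = 72]
q=1: r=41, s=-3, t=2   [185*(-3) + 298*(2) = 41]
q=1: r=31, s=5, t=-3   [185*(5) + 298*(-3) = 31]
q=1: r=10, s=-8, t=5   [185*(-8) + 298*(5) = 10]
q=3: r=1, s=29, t=-18   [185*(29) + 298*(-18) = 1]
q=10: r=0, s=-298, t=185   [185*(-298) + 298*(185) = 0]
GCD = 1; from the row with r=1: x=29, y=-18
Check: 185*(29) + 298*(-18) = 5365 - 5364 = 1

GCD = 1, x = 29, y = -18


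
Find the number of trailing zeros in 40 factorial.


floor(40/5) = 8
floor(40/25) = 1
Total = 9

9 trailing zeros


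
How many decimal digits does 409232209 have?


409232209 has 9 digits in base 10
floor(log10(409232209)) + 1 = floor(8.6120) + 1 = 9

9 digits (base 10)


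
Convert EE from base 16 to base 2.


EE (base 16) = 238 (decimal)
238 (decimal) = 11101110 (base 2)


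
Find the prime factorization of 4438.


4438 / 2 = 2219
2219 / 7 = 317
317 / 317 = 1
4438 = 2 × 7 × 317


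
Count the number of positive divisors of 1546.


1546 = 2^1 × 773^1
d(1546) = (1+1) × (1+1) = 4

4 divisors


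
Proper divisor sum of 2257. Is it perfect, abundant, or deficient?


Proper divisors: 1, 37, 61
Sum = 1 + 37 + 61 = 99
99 < 2257 → deficient

s(2257) = 99 (deficient)


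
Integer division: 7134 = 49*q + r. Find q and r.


7134 = 49 * 145 + 29
Check: 7105 + 29 = 7134

q = 145, r = 29


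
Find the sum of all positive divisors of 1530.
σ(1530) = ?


Divisors of 1530: 1, 2, 3, 5, 6, 9, 10, 15, 17, 18, 30, 34, 45, 51, 85, 90, 102, 153, 170, 255, 306, 510, 765, 1530
Sum = 1 + 2 + 3 + 5 + 6 + 9 + 10 + 15 + 17 + 18 + 30 + 34 + 45 + 51 + 85 + 90 + 102 + 153 + 170 + 255 + 306 + 510 + 765 + 1530 = 4212

σ(1530) = 4212


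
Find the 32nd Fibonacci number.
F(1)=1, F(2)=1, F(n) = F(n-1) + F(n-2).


Sequence: 1, 1, 2, 3, 5, 8, 13, 21, 34, 55, 89, 144, 233, 377, 610, 987, 1597, 2584, 4181, 6765, 10946, 17711, 28657, 46368, 75025, 121393, 196418, 317811, 514229, 832040, 1346269, 2178309
F(32) = 2178309


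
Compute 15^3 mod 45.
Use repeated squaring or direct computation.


15^1 mod 45 = 15
15^2 mod 45 = 0
15^3 mod 45 = 0


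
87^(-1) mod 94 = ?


Use the extended Euclidean algorithm on (94, 87); each row r = 94*s + 87*t:
r=94, s=1, t=0
r=87, s=0, t=1
q=1: r=7, s=1, t=-1   [94*(1) + 87*(-1) = 7]
q=12: r=3, s=-12, t=13   [94*(-12) + 87*(13) = 3]
q=2: r=1, s=25, t=-27   [94*(25) + 87*(-27) = 1]
q=3: r=0, s=-87, t=94   [94*(-87) + 87*(94) = 0]
GCD = 1 with t = -27, so 87*(-27) ≡ 1 (mod 94)
Inverse = -27 mod 94 = 67
Check: 87 * 67 = 5829 ≡ 1 (mod 94)

87^(-1) ≡ 67 (mod 94)


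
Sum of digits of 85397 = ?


8 + 5 + 3 + 9 + 7 = 32


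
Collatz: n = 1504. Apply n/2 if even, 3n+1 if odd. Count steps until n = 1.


1504 → 752 → 376 → 188 → 94 → 47 → 142 → 71 → 214 → 107 → 322 → 161 → 484 → 242 → 121 → 364 → 182 → 91 → 274 → 137 → 412 → 206 → 103 → 310 → 155 → 466 → 233 → 700 → 350 → 175 → 526 → 263 → 790 → 395 → 1186 → 593 → 1780 → 890 → 445 → 1336 → 668 → 334 → 167 → 502 → 251 → 754 → 377 → 1132 → 566 → 283 → 850 → 425 → 1276 → 638 → 319 → 958 → 479 → 1438 → 719 → 2158 → 1079 → 3238 → 1619 → 4858 → 2429 → 7288 → 3644 → 1822 → 911 → 2734 → 1367 → 4102 → 2051 → 6154 → 3077 → 9232 → 4616 → 2308 → 1154 → 577 → 1732 → 866 → 433 → 1300 → 650 → 325 → 976 → 488 → 244 → 122 → 61 → 184 → 92 → 46 → 23 → 70 → 35 → 106 → 53 → 160 → 80 → 40 → 20 → 10 → 5 → 16 → 8 → 4 → 2 → 1
Total steps = 109

109 steps
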